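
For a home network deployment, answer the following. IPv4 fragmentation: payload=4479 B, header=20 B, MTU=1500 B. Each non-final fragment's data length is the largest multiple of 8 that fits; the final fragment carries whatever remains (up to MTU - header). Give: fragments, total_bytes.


Max data per non-final fragment = floor((MTU - header)/8)*8 = floor((1500 - 20)/8)*8 = floor(1480/8)*8 = 1480 B
Final fragment needs no 8-byte alignment: it can carry up to MTU - header = 1480 B
Non-final fragments needed = ceil((payload - 1480) / 1480) = ceil(2999/1480) = ceil(2.0264) = 3
Number of fragments = 3 + 1 = 4
Fragment sizes (data): 3 * 1480 B + 39 B (last, 39 <= 1480 OK)
Total bytes sent = payload + n_frags * header = 4479 + 4*20 = 4479 + 80 = 4559 B

4, 4559


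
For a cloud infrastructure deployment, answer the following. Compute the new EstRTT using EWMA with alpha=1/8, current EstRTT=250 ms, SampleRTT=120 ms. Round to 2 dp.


Given: EstRTT = 250 ms, SampleRTT = 120 ms, alpha = 1/8
New EstRTT = (1 - alpha) * EstRTT + alpha * SampleRTT
(7/8) * 250 = 218.75
(1/8) * 120 = 15
New EstRTT = 218.75 + 15 = 233.75 ms -> 233.75 ms (2 dp)

233.75


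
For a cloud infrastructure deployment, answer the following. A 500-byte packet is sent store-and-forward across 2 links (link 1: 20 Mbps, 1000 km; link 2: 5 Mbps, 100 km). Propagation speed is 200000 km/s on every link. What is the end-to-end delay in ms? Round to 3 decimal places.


Packet = 500 bytes = 4000 bits. Store-and-forward: sum (t_trans + t_prop) per link.
Link 1: t_trans = 4000/(20*10^6) s = 0.2000 ms; t_prop = 1000/200000 s = 5.0000 ms; subtotal = 5.2000 ms
Link 2: t_trans = 4000/(5*10^6) s = 0.8000 ms; t_prop = 100/200000 s = 0.5000 ms; subtotal = 1.3000 ms
End-to-end = 5.2000 + 1.3000 = 6.5000 ms -> 6.500 ms (3 dp)

6.500


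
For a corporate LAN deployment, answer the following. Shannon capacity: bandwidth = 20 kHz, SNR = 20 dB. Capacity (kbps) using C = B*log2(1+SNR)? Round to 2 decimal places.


Given: B = 20 kHz, SNR = 20 dB
SNR linear = 10^(20/10) = 100
1 + SNR = 101
log2(101) = 6.6582114828
C = 20 * 1000 * 6.6582114828 = 133164.2297 bps
C = 133.164230 kbps -> 133.16 kbps (2 dp)

133.16


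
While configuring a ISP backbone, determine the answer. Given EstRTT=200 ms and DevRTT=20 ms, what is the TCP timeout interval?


Given: EstRTT = 200 ms, DevRTT = 20 ms
Timeout = EstRTT + 4 * DevRTT
4 * DevRTT = 4 * 20 = 80
Timeout = 200 + 80 = 280 ms

280


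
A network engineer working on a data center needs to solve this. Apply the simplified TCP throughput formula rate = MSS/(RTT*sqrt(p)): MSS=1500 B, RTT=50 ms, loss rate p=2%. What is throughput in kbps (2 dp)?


Given: MSS = 1500 bytes, RTT = 50 ms, loss = 2%
RTT in seconds = 50 / 1000 = 0.05
Loss rate = 2% = 0.02
sqrt(loss) = sqrt(0.02) = 0.141421356237
Throughput (bytes/s) = 1500 / (0.05 * 0.141421356237) = 212132.0344
Throughput (kbps) = 212132.0344 * 8 / 1000 = 1697.056275 -> 1697.06 kbps (2 dp)

1697.06


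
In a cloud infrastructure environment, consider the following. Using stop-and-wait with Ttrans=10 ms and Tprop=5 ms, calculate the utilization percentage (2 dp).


Given: Ttrans = 10 ms, Tprop = 5 ms
RTT = 2 * Tprop = 2 * 5 = 10 ms
U = Ttrans / (Ttrans + RTT)
U = 10 / (10 + 10)
U = 10 / 20 = 0.5
U% = 50.00%

50.00


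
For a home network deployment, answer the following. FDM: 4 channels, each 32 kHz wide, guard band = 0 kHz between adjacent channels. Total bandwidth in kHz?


Given: 4 channels, 32 kHz each, guard = 0 kHz
Channel bandwidth = 4 * 32 = 128 kHz
Guard bands = 3 gaps * 0 kHz = 0 kHz
Total = 128 + 0 = 128 kHz

128


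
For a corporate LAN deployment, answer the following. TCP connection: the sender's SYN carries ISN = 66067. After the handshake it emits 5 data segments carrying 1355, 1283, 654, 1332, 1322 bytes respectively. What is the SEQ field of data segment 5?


The SYN occupies sequence number ISN = 66067, so the first data byte is ISN + 1 = 66068.
SEQ of data segment i = (ISN + 1) + sum of payload sizes of segments 1..i-1.
Segment 1: SEQ = 66068, payload = 1355 bytes
Segment 2: SEQ = 67423, payload = 1283 bytes
Segment 3: SEQ = 68706, payload = 654 bytes
Segment 4: SEQ = 69360, payload = 1332 bytes
Segment 5: SEQ = 70692, payload = 1322 bytes
SEQ of segment 5 = 66068 + 1355 + 1283 + 654 + 1332 = 70692

70692


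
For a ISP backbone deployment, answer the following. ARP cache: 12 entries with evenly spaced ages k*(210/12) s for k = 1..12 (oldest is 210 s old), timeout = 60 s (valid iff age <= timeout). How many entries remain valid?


Ages are k * 210/12 s for k = 1..12 (spacing = 17.5000 s).
Entry k is valid iff k * 210/12 <= 60 iff k <= 12 * 60 / 210 = 3.4286
n_valid = floor(3.4286) = 3
(n_stale = 12 - 3 = 9)

3


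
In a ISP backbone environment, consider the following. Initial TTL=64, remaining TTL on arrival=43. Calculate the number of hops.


Given: initial TTL = 64, received TTL = 43
Hops = initial TTL - received TTL
Hops = 64 - 43 = 21

21


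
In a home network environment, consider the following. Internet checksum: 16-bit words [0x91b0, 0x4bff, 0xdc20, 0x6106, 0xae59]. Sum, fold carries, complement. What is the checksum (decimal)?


Given words: [0x91b0, 0x4bff, 0xdc20, 0x6106, 0xae59]
Step 1: Sum all words
Raw sum = 37296 + 19455 + 56352 + 24838 + 44633 = 182574
Step 2: Fold carry: (51502 + 2) = 51504
One's complement = ~51504 & 0xFFFF = 14031

14031


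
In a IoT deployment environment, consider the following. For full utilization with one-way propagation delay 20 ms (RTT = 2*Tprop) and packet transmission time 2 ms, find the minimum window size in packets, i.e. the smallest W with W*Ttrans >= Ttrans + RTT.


Given: Ttrans = 2 ms, RTT = 40 ms (= 2 * Tprop, Tprop = 20 ms)
Time until first ACK returns = Ttrans + RTT = 2 + 40 = 42 ms
Need W * Ttrans >= Ttrans + RTT  ->  W >= (Ttrans + RTT) / Ttrans
(Ttrans + RTT) / Ttrans = 42 / 2 = 21
W_min = ceil(21) = 21

21


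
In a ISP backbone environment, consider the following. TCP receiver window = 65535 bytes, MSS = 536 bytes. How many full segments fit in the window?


Given: RWND = 65535 bytes, MSS = 536 bytes
Full segments = floor(RWND / MSS)
Full segments = floor(65535 / 536)
Full segments = floor(122.2668) = 122

122


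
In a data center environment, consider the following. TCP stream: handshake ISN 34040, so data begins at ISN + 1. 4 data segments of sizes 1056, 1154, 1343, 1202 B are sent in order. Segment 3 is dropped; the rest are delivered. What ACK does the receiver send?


SYN uses sequence number 34040; first data byte = ISN + 1 = 34041.
Segment 1: SEQ = 34041, len = 1056 B, covers [34041, 35096]
Segment 2: SEQ = 35097, len = 1154 B, covers [35097, 36250]
Segment 3: SEQ = 36251, len = 1343 B, covers [36251, 37593] [LOST]
Segment 4: SEQ = 37594, len = 1202 B, covers [37594, 38795]
In-order data received: bytes [34041, 36250] (segments 1..2).
Segment 3 missing -> gap begins at byte 36251; later segments buffered out of order.
Cumulative ACK = next expected in-order byte = 34041 + 1056 + 1154 = 36251

36251


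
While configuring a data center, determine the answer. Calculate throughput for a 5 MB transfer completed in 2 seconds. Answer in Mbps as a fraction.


Given: file = 5 MB, time = 2 s
File in Mb = 5 * 8 = 40 Mb
Throughput = 40 / 2 Mbps
Throughput = 20 Mbps

20


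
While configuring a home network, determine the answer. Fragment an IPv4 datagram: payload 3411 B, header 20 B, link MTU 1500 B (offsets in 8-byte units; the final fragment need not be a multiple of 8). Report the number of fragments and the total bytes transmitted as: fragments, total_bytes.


Max data per non-final fragment = floor((MTU - header)/8)*8 = floor((1500 - 20)/8)*8 = floor(1480/8)*8 = 1480 B
Final fragment needs no 8-byte alignment: it can carry up to MTU - header = 1480 B
Non-final fragments needed = ceil((payload - 1480) / 1480) = ceil(1931/1480) = ceil(1.3047) = 2
Number of fragments = 2 + 1 = 3
Fragment sizes (data): 2 * 1480 B + 451 B (last, 451 <= 1480 OK)
Total bytes sent = payload + n_frags * header = 3411 + 3*20 = 3411 + 60 = 3471 B

3, 3471


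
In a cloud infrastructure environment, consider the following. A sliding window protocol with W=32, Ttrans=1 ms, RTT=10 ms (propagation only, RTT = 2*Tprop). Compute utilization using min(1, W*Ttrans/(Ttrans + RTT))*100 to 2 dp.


Given: W = 32, Ttrans = 1 ms, RTT = 10 ms (= 2 * Tprop, Tprop = 5 ms)
Cycle time = Ttrans + RTT = 1 + 10 = 11 ms (first packet sent until its ACK returns)
W * Ttrans = 32 * 1 = 32 ms of sending per cycle
W * Ttrans / (Ttrans + RTT) = 32 / 11 = 2.909091
U = min(1, 2.909091) = 1.000000
U% = 100.00%

100.00


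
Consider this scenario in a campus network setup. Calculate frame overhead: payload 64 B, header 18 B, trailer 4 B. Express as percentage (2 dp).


Given: payload = 64 B, header = 18 B, trailer = 4 B
Overhead bytes = header + trailer = 18 + 4 = 22
Total frame = payload + overhead = 64 + 22 = 86
Overhead % = 22 / 86 * 100 = 25.5814% -> 25.58% (2 dp)

25.58


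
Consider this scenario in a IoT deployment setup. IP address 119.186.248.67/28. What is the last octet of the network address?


Given: IP = 119.186.248.67, prefix = /28
Subnet mask = 255.255.255.240
Last octet of IP: 67
Last octet of mask: 240
Network last octet = 67 AND 240 = 64

64


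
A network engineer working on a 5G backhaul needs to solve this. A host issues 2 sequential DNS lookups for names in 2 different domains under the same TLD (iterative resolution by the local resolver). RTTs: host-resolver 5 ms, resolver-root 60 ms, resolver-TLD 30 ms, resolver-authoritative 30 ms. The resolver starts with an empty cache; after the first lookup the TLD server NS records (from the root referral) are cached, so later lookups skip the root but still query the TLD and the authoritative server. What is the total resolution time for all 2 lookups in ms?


Lookup 1 (cold cache): local + root + TLD + auth = 5 + 60 + 30 + 30 = 125 ms
Lookups 2..2 (TLD NS cached -> skip root; new domain -> still ask TLD and auth): local + TLD + auth = 5 + 30 + 30 = 65 ms each
Remaining 1 lookups: 1 * 65 = 65 ms
Total = 125 + 65 = 190 ms

190


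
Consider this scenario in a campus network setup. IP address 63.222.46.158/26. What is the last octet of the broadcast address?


Given: IP = 63.222.46.158, prefix = /26
Host bits = 32 - 26 = 6
Network last octet = 158 AND mask = 128
Host part size = 2^6 - 1 = 63
Broadcast last octet = 128 OR 63 = 191

191


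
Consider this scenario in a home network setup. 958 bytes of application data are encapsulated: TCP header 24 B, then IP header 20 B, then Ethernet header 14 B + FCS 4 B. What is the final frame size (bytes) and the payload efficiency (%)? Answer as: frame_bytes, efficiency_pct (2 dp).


TCP segment = 958 + 24 = 982 B
IP packet = 982 + 20 = 1002 B
Ethernet frame = 1002 + 14 + 4 = 1020 B
Efficiency = app / frame = 958 / 1020 = 0.939216 = 93.9216% -> 93.92% (2 dp)

1020, 93.92


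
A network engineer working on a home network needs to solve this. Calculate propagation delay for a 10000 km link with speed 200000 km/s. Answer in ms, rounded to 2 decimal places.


Given: distance = 10000 km, speed = 200000 km/s
Delay = distance / speed = 10000 / 200000 seconds
Delay in ms = 10000 * 1000 / 200000
Delay = 50.0000 ms
Rounded to 2 dp = 50.00 ms

50.00


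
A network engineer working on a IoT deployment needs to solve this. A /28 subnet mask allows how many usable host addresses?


Given: subnet mask /28
Host bits = 32 - 28 = 4
Total addresses = 2^4 = 16
Usable hosts = 16 - 2 (network + broadcast) = 14

14


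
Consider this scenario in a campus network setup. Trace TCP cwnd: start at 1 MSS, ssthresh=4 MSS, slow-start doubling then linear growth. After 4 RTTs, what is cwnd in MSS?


RTT 0: cwnd = 1 MSS (initial)
RTT 1: cwnd = 2 MSS (slow start, doubled)
RTT 2: cwnd = 4 MSS (slow start, doubled)
RTT 3: cwnd = 5 MSS (congestion avoidance, +1)
RTT 4: cwnd = 6 MSS (congestion avoidance, +1)

6


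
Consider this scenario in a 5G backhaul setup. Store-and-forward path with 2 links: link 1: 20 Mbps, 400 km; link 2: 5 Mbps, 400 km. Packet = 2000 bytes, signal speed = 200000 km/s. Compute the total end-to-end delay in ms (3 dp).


Packet = 2000 bytes = 16000 bits. Store-and-forward: sum (t_trans + t_prop) per link.
Link 1: t_trans = 16000/(20*10^6) s = 0.8000 ms; t_prop = 400/200000 s = 2.0000 ms; subtotal = 2.8000 ms
Link 2: t_trans = 16000/(5*10^6) s = 3.2000 ms; t_prop = 400/200000 s = 2.0000 ms; subtotal = 5.2000 ms
End-to-end = 2.8000 + 5.2000 = 8.0000 ms -> 8.000 ms (3 dp)

8.000


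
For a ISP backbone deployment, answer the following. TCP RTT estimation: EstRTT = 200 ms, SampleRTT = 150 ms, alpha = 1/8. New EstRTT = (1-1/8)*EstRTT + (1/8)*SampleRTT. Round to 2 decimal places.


Given: EstRTT = 200 ms, SampleRTT = 150 ms, alpha = 1/8
New EstRTT = (1 - alpha) * EstRTT + alpha * SampleRTT
(7/8) * 200 = 175
(1/8) * 150 = 18.75
New EstRTT = 175 + 18.75 = 193.75 ms -> 193.75 ms (2 dp)

193.75


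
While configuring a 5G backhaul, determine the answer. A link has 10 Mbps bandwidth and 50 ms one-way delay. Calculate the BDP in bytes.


Given: bandwidth = 10 Mbps, delay = 50 ms
BDP in bits = 10 * 10^6 * 50 / 1000
BDP in bits = 500000
BDP in bytes = 500000 / 8 = 62500

62500


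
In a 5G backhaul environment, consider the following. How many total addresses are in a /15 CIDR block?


Given: CIDR prefix /15
Host bits = 32 - 15 = 17
Total addresses = 2^17 = 131072

131072


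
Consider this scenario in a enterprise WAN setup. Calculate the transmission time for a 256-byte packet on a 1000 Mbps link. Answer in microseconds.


Given: packet = 256 bytes, bandwidth = 1000 Mbps
Packet in bits = 256 * 8 = 2048 bits
Bandwidth = 1000 * 10^6 = 1000000000 bps
Time = 2048 / 1000000000 seconds
Time in us = 2048 * 10^6 / 1000000000 = 2.048

2.048


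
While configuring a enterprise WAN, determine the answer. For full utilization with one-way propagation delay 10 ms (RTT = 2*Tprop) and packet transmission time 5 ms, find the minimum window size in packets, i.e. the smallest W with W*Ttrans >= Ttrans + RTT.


Given: Ttrans = 5 ms, RTT = 20 ms (= 2 * Tprop, Tprop = 10 ms)
Time until first ACK returns = Ttrans + RTT = 5 + 20 = 25 ms
Need W * Ttrans >= Ttrans + RTT  ->  W >= (Ttrans + RTT) / Ttrans
(Ttrans + RTT) / Ttrans = 25 / 5 = 5
W_min = ceil(5) = 5

5


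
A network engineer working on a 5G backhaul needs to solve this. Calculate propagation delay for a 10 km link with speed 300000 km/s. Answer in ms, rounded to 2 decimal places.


Given: distance = 10 km, speed = 300000 km/s
Delay = distance / speed = 10 / 300000 seconds
Delay in ms = 10 * 1000 / 300000
Delay = 0.0333 ms
Rounded to 2 dp = 0.03 ms

0.03


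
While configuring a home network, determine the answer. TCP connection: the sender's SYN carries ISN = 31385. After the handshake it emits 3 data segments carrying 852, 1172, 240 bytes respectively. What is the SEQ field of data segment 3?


The SYN occupies sequence number ISN = 31385, so the first data byte is ISN + 1 = 31386.
SEQ of data segment i = (ISN + 1) + sum of payload sizes of segments 1..i-1.
Segment 1: SEQ = 31386, payload = 852 bytes
Segment 2: SEQ = 32238, payload = 1172 bytes
Segment 3: SEQ = 33410, payload = 240 bytes
SEQ of segment 3 = 31386 + 852 + 1172 = 33410

33410


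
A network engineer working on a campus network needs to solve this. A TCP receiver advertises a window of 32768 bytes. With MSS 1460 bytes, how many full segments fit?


Given: RWND = 32768 bytes, MSS = 1460 bytes
Full segments = floor(RWND / MSS)
Full segments = floor(32768 / 1460)
Full segments = floor(22.4438) = 22

22


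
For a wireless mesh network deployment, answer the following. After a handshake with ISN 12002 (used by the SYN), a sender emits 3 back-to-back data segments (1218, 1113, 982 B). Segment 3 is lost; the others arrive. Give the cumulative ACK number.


SYN uses sequence number 12002; first data byte = ISN + 1 = 12003.
Segment 1: SEQ = 12003, len = 1218 B, covers [12003, 13220]
Segment 2: SEQ = 13221, len = 1113 B, covers [13221, 14333]
Segment 3: SEQ = 14334, len = 982 B, covers [14334, 15315] [LOST]
In-order data received: bytes [12003, 14333] (segments 1..2).
Segment 3 missing -> gap begins at byte 14334.
Cumulative ACK = next expected in-order byte = 12003 + 1218 + 1113 = 14334

14334


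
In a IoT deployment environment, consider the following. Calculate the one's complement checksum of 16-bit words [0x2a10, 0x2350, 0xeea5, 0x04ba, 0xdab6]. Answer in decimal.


Given words: [0x2a10, 0x2350, 0xeea5, 0x04ba, 0xdab6]
Step 1: Sum all words
Raw sum = 10768 + 9040 + 61093 + 1210 + 55990 = 138101
Step 2: Fold carry: (7029 + 2) = 7031
One's complement = ~7031 & 0xFFFF = 58504

58504


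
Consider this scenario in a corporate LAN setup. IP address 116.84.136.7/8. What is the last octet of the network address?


Given: IP = 116.84.136.7, prefix = /8
Subnet mask = 255.0.0.0
Last octet of IP: 7
Last octet of mask: 0
Network last octet = 7 AND 0 = 0

0


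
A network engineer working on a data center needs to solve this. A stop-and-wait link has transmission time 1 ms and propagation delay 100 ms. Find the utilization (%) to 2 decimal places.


Given: Ttrans = 1 ms, Tprop = 100 ms
RTT = 2 * Tprop = 2 * 100 = 200 ms
U = Ttrans / (Ttrans + RTT)
U = 1 / (1 + 200)
U = 1 / 201 = 0.004975
U% = 0.50%

0.50


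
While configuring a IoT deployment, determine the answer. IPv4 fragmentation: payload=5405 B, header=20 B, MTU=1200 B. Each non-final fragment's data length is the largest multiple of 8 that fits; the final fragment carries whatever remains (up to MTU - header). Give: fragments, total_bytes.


Max data per non-final fragment = floor((MTU - header)/8)*8 = floor((1200 - 20)/8)*8 = floor(1180/8)*8 = 1176 B
Final fragment needs no 8-byte alignment: it can carry up to MTU - header = 1180 B
Non-final fragments needed = ceil((payload - 1180) / 1176) = ceil(4225/1176) = ceil(3.5927) = 4
Number of fragments = 4 + 1 = 5
Fragment sizes (data): 4 * 1176 B + 701 B (last, 701 <= 1180 OK)
Total bytes sent = payload + n_frags * header = 5405 + 5*20 = 5405 + 100 = 5505 B

5, 5505


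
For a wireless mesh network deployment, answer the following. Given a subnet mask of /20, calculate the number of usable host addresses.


Given: subnet mask /20
Host bits = 32 - 20 = 12
Total addresses = 2^12 = 4096
Usable hosts = 4096 - 2 (network + broadcast) = 4094

4094


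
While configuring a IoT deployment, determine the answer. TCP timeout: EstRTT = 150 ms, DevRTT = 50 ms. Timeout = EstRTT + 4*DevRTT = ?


Given: EstRTT = 150 ms, DevRTT = 50 ms
Timeout = EstRTT + 4 * DevRTT
4 * DevRTT = 4 * 50 = 200
Timeout = 150 + 200 = 350 ms

350


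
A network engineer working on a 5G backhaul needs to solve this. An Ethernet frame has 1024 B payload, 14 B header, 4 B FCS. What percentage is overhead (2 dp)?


Given: payload = 1024 B, header = 14 B, trailer = 4 B
Overhead bytes = header + trailer = 14 + 4 = 18
Total frame = payload + overhead = 1024 + 18 = 1042
Overhead % = 18 / 1042 * 100 = 1.7274% -> 1.73% (2 dp)

1.73


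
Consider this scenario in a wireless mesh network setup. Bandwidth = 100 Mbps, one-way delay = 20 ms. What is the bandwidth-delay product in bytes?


Given: bandwidth = 100 Mbps, delay = 20 ms
BDP in bits = 100 * 10^6 * 20 / 1000
BDP in bits = 2000000
BDP in bytes = 2000000 / 8 = 250000

250000


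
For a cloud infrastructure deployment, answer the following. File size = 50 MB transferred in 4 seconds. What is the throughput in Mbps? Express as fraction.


Given: file = 50 MB, time = 4 s
File in Mb = 50 * 8 = 400 Mb
Throughput = 400 / 4 Mbps
Throughput = 100 Mbps

100


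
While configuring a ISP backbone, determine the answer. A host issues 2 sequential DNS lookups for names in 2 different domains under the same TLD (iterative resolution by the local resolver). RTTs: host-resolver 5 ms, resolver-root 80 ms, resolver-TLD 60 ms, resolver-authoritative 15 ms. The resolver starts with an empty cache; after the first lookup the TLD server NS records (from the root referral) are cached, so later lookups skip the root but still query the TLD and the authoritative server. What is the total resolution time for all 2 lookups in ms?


Lookup 1 (cold cache): local + root + TLD + auth = 5 + 80 + 60 + 15 = 160 ms
Lookups 2..2 (TLD NS cached -> skip root; new domain -> still ask TLD and auth): local + TLD + auth = 5 + 60 + 15 = 80 ms each
Remaining 1 lookups: 1 * 80 = 80 ms
Total = 160 + 80 = 240 ms

240


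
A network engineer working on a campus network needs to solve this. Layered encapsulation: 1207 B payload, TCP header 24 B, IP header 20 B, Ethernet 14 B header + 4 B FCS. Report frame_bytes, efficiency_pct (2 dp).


TCP segment = 1207 + 24 = 1231 B
IP packet = 1231 + 20 = 1251 B
Ethernet frame = 1251 + 14 + 4 = 1269 B
Efficiency = app / frame = 1207 / 1269 = 0.951143 = 95.1143% -> 95.11% (2 dp)

1269, 95.11


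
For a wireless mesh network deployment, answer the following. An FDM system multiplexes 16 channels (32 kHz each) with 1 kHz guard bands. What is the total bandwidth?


Given: 16 channels, 32 kHz each, guard = 1 kHz
Channel bandwidth = 16 * 32 = 512 kHz
Guard bands = 15 gaps * 1 kHz = 15 kHz
Total = 512 + 15 = 527 kHz

527


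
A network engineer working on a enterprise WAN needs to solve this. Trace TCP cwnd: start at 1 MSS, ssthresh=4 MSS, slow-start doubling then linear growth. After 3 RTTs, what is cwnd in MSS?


RTT 0: cwnd = 1 MSS (initial)
RTT 1: cwnd = 2 MSS (slow start, doubled)
RTT 2: cwnd = 4 MSS (slow start, doubled)
RTT 3: cwnd = 5 MSS (congestion avoidance, +1)

5


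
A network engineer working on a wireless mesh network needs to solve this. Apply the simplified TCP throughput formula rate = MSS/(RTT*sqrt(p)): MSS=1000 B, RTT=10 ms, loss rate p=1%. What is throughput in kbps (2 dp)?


Given: MSS = 1000 bytes, RTT = 10 ms, loss = 1%
RTT in seconds = 10 / 1000 = 0.01
Loss rate = 1% = 0.01
sqrt(loss) = sqrt(0.01) = 0.1
Throughput (bytes/s) = 1000 / (0.01 * 0.1) = 1000000.0000
Throughput (kbps) = 1000000.0000 * 8 / 1000 = 8000.000000 -> 8000.00 kbps (2 dp)

8000.00


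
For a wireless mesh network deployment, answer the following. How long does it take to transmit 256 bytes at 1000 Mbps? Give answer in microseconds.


Given: packet = 256 bytes, bandwidth = 1000 Mbps
Packet in bits = 256 * 8 = 2048 bits
Bandwidth = 1000 * 10^6 = 1000000000 bps
Time = 2048 / 1000000000 seconds
Time in us = 2048 * 10^6 / 1000000000 = 2.048

2.048


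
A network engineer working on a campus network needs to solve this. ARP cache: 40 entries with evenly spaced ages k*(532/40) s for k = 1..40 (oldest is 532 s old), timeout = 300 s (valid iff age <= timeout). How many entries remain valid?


Ages are k * 532/40 s for k = 1..40 (spacing = 13.3000 s).
Entry k is valid iff k * 532/40 <= 300 iff k <= 40 * 300 / 532 = 22.5564
n_valid = floor(22.5564) = 22
(n_stale = 40 - 22 = 18)

22


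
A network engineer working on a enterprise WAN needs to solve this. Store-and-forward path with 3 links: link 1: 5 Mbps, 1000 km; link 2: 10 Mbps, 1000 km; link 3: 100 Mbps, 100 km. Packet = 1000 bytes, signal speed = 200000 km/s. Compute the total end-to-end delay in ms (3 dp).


Packet = 1000 bytes = 8000 bits. Store-and-forward: sum (t_trans + t_prop) per link.
Link 1: t_trans = 8000/(5*10^6) s = 1.6000 ms; t_prop = 1000/200000 s = 5.0000 ms; subtotal = 6.6000 ms
Link 2: t_trans = 8000/(10*10^6) s = 0.8000 ms; t_prop = 1000/200000 s = 5.0000 ms; subtotal = 5.8000 ms
Link 3: t_trans = 8000/(100*10^6) s = 0.0800 ms; t_prop = 100/200000 s = 0.5000 ms; subtotal = 0.5800 ms
End-to-end = 6.6000 + 5.8000 + 0.5800 = 12.9800 ms -> 12.980 ms (3 dp)

12.980


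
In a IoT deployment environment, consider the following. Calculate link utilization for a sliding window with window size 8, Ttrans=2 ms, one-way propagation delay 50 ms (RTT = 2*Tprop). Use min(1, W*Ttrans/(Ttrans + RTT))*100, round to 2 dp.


Given: W = 8, Ttrans = 2 ms, RTT = 100 ms (= 2 * Tprop, Tprop = 50 ms)
Cycle time = Ttrans + RTT = 2 + 100 = 102 ms (first packet sent until its ACK returns)
W * Ttrans = 8 * 2 = 16 ms of sending per cycle
W * Ttrans / (Ttrans + RTT) = 16 / 102 = 0.156863
U = min(1, 0.156863) = 0.156863
U% = 15.69%

15.69


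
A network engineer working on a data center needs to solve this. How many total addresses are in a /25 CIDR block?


Given: CIDR prefix /25
Host bits = 32 - 25 = 7
Total addresses = 2^7 = 128

128


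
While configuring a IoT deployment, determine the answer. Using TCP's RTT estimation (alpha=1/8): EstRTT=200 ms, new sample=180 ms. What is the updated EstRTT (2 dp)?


Given: EstRTT = 200 ms, SampleRTT = 180 ms, alpha = 1/8
New EstRTT = (1 - alpha) * EstRTT + alpha * SampleRTT
(7/8) * 200 = 175
(1/8) * 180 = 22.5
New EstRTT = 175 + 22.5 = 197.5 ms -> 197.50 ms (2 dp)

197.50


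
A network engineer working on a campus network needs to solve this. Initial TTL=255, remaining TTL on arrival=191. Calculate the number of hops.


Given: initial TTL = 255, received TTL = 191
Hops = initial TTL - received TTL
Hops = 255 - 191 = 64

64


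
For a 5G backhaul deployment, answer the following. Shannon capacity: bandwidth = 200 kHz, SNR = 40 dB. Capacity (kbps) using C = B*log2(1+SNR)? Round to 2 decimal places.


Given: B = 200 kHz, SNR = 40 dB
SNR linear = 10^(40/10) = 10000
1 + SNR = 10001
log2(10001) = 13.2878566418
C = 200 * 1000 * 13.2878566418 = 2657571.3284 bps
C = 2657.571328 kbps -> 2657.57 kbps (2 dp)

2657.57


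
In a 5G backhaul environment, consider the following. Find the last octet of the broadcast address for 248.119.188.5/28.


Given: IP = 248.119.188.5, prefix = /28
Host bits = 32 - 28 = 4
Network last octet = 5 AND mask = 0
Host part size = 2^4 - 1 = 15
Broadcast last octet = 0 OR 15 = 15

15


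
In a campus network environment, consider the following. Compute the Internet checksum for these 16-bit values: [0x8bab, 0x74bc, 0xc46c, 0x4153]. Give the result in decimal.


Given words: [0x8bab, 0x74bc, 0xc46c, 0x4153]
Step 1: Sum all words
Raw sum = 35755 + 29884 + 50284 + 16723 = 132646
Step 2: Fold carry: (1574 + 2) = 1576
One's complement = ~1576 & 0xFFFF = 63959

63959


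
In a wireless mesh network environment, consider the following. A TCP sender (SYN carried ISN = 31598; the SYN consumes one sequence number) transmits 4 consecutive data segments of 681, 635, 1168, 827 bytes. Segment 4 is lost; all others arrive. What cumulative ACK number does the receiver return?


SYN uses sequence number 31598; first data byte = ISN + 1 = 31599.
Segment 1: SEQ = 31599, len = 681 B, covers [31599, 32279]
Segment 2: SEQ = 32280, len = 635 B, covers [32280, 32914]
Segment 3: SEQ = 32915, len = 1168 B, covers [32915, 34082]
Segment 4: SEQ = 34083, len = 827 B, covers [34083, 34909] [LOST]
In-order data received: bytes [31599, 34082] (segments 1..3).
Segment 4 missing -> gap begins at byte 34083.
Cumulative ACK = next expected in-order byte = 31599 + 681 + 635 + 1168 = 34083

34083


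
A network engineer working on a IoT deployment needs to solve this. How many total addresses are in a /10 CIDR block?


Given: CIDR prefix /10
Host bits = 32 - 10 = 22
Total addresses = 2^22 = 4194304

4194304


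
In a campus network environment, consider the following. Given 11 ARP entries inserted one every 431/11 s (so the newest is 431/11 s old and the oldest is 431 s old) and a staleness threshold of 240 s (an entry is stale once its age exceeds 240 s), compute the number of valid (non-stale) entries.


Ages are k * 431/11 s for k = 1..11 (spacing = 39.1818 s).
Entry k is valid iff k * 431/11 <= 240 iff k <= 11 * 240 / 431 = 6.1253
n_valid = floor(6.1253) = 6
(n_stale = 11 - 6 = 5)

6


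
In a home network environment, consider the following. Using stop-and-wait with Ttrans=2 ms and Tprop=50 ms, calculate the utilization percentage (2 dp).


Given: Ttrans = 2 ms, Tprop = 50 ms
RTT = 2 * Tprop = 2 * 50 = 100 ms
U = Ttrans / (Ttrans + RTT)
U = 2 / (2 + 100)
U = 2 / 102 = 0.019608
U% = 1.96%

1.96


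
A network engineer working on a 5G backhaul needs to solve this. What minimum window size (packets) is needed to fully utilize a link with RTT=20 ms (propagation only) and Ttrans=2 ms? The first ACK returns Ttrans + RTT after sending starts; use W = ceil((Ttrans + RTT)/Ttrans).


Given: Ttrans = 2 ms, RTT = 20 ms (= 2 * Tprop, Tprop = 10 ms)
Time until first ACK returns = Ttrans + RTT = 2 + 20 = 22 ms
Need W * Ttrans >= Ttrans + RTT  ->  W >= (Ttrans + RTT) / Ttrans
(Ttrans + RTT) / Ttrans = 22 / 2 = 11
W_min = ceil(11) = 11

11


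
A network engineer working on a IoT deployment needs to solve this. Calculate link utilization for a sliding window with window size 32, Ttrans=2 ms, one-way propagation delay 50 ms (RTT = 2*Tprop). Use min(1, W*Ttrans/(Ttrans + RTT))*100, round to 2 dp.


Given: W = 32, Ttrans = 2 ms, RTT = 100 ms (= 2 * Tprop, Tprop = 50 ms)
Cycle time = Ttrans + RTT = 2 + 100 = 102 ms (first packet sent until its ACK returns)
W * Ttrans = 32 * 2 = 64 ms of sending per cycle
W * Ttrans / (Ttrans + RTT) = 64 / 102 = 0.627451
U = min(1, 0.627451) = 0.627451
U% = 62.75%

62.75


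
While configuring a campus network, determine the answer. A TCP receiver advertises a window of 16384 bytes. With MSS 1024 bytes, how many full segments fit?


Given: RWND = 16384 bytes, MSS = 1024 bytes
Full segments = floor(RWND / MSS)
Full segments = floor(16384 / 1024)
Full segments = floor(16.0) = 16

16


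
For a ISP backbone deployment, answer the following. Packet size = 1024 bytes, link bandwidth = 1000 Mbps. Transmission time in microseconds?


Given: packet = 1024 bytes, bandwidth = 1000 Mbps
Packet in bits = 1024 * 8 = 8192 bits
Bandwidth = 1000 * 10^6 = 1000000000 bps
Time = 8192 / 1000000000 seconds
Time in us = 8192 * 10^6 / 1000000000 = 8.192

8.192


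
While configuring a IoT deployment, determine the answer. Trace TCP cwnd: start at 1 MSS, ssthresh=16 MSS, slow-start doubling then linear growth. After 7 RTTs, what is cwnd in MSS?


RTT 0: cwnd = 1 MSS (initial)
RTT 1: cwnd = 2 MSS (slow start, doubled)
RTT 2: cwnd = 4 MSS (slow start, doubled)
RTT 3: cwnd = 8 MSS (slow start, doubled)
RTT 4: cwnd = 16 MSS (slow start, doubled)
RTT 5: cwnd = 17 MSS (congestion avoidance, +1)
RTT 6: cwnd = 18 MSS (congestion avoidance, +1)
RTT 7: cwnd = 19 MSS (congestion avoidance, +1)

19


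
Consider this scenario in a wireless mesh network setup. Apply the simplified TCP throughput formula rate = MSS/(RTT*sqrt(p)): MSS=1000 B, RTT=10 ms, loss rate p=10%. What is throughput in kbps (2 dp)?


Given: MSS = 1000 bytes, RTT = 10 ms, loss = 10%
RTT in seconds = 10 / 1000 = 0.01
Loss rate = 10% = 0.1
sqrt(loss) = sqrt(0.1) = 0.316227766017
Throughput (bytes/s) = 1000 / (0.01 * 0.316227766017) = 316227.7660
Throughput (kbps) = 316227.7660 * 8 / 1000 = 2529.822128 -> 2529.82 kbps (2 dp)

2529.82


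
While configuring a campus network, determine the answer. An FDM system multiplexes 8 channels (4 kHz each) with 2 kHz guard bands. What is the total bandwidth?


Given: 8 channels, 4 kHz each, guard = 2 kHz
Channel bandwidth = 8 * 4 = 32 kHz
Guard bands = 7 gaps * 2 kHz = 14 kHz
Total = 32 + 14 = 46 kHz

46


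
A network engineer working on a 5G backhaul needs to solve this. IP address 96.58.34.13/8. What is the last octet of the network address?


Given: IP = 96.58.34.13, prefix = /8
Subnet mask = 255.0.0.0
Last octet of IP: 13
Last octet of mask: 0
Network last octet = 13 AND 0 = 0

0


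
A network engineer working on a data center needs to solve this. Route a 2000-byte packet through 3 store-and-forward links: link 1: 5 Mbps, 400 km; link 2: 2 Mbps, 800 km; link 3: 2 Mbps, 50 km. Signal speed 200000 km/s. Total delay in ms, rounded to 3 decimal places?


Packet = 2000 bytes = 16000 bits. Store-and-forward: sum (t_trans + t_prop) per link.
Link 1: t_trans = 16000/(5*10^6) s = 3.2000 ms; t_prop = 400/200000 s = 2.0000 ms; subtotal = 5.2000 ms
Link 2: t_trans = 16000/(2*10^6) s = 8.0000 ms; t_prop = 800/200000 s = 4.0000 ms; subtotal = 12.0000 ms
Link 3: t_trans = 16000/(2*10^6) s = 8.0000 ms; t_prop = 50/200000 s = 0.2500 ms; subtotal = 8.2500 ms
End-to-end = 5.2000 + 12.0000 + 8.2500 = 25.4500 ms -> 25.450 ms (3 dp)

25.450


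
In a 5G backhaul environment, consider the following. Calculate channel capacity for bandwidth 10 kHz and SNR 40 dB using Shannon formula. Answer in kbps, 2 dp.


Given: B = 10 kHz, SNR = 40 dB
SNR linear = 10^(40/10) = 10000
1 + SNR = 10001
log2(10001) = 13.2878566418
C = 10 * 1000 * 13.2878566418 = 132878.5664 bps
C = 132.878566 kbps -> 132.88 kbps (2 dp)

132.88


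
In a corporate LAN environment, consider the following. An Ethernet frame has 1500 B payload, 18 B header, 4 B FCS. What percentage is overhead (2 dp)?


Given: payload = 1500 B, header = 18 B, trailer = 4 B
Overhead bytes = header + trailer = 18 + 4 = 22
Total frame = payload + overhead = 1500 + 22 = 1522
Overhead % = 22 / 1522 * 100 = 1.4455% -> 1.45% (2 dp)

1.45


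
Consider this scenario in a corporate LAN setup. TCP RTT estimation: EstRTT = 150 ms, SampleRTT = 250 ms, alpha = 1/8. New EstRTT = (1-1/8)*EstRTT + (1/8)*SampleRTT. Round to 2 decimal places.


Given: EstRTT = 150 ms, SampleRTT = 250 ms, alpha = 1/8
New EstRTT = (1 - alpha) * EstRTT + alpha * SampleRTT
(7/8) * 150 = 131.25
(1/8) * 250 = 31.25
New EstRTT = 131.25 + 31.25 = 162.5 ms -> 162.50 ms (2 dp)

162.50


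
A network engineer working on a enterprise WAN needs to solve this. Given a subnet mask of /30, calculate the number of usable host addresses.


Given: subnet mask /30
Host bits = 32 - 30 = 2
Total addresses = 2^2 = 4
Usable hosts = 4 - 2 (network + broadcast) = 2

2


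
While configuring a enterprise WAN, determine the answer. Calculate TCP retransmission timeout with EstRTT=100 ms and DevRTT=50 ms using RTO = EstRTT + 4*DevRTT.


Given: EstRTT = 100 ms, DevRTT = 50 ms
Timeout = EstRTT + 4 * DevRTT
4 * DevRTT = 4 * 50 = 200
Timeout = 100 + 200 = 300 ms

300


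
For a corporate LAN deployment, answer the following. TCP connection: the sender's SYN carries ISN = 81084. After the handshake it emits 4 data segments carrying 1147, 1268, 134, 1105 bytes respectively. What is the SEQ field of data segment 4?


The SYN occupies sequence number ISN = 81084, so the first data byte is ISN + 1 = 81085.
SEQ of data segment i = (ISN + 1) + sum of payload sizes of segments 1..i-1.
Segment 1: SEQ = 81085, payload = 1147 bytes
Segment 2: SEQ = 82232, payload = 1268 bytes
Segment 3: SEQ = 83500, payload = 134 bytes
Segment 4: SEQ = 83634, payload = 1105 bytes
SEQ of segment 4 = 81085 + 1147 + 1268 + 134 = 83634

83634


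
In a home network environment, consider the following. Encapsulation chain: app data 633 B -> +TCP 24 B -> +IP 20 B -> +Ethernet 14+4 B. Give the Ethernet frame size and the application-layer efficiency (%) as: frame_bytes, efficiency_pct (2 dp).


TCP segment = 633 + 24 = 657 B
IP packet = 657 + 20 = 677 B
Ethernet frame = 677 + 14 + 4 = 695 B
Efficiency = app / frame = 633 / 695 = 0.910791 = 91.0791% -> 91.08% (2 dp)

695, 91.08


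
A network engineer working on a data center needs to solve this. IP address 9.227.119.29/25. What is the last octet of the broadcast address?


Given: IP = 9.227.119.29, prefix = /25
Host bits = 32 - 25 = 7
Network last octet = 29 AND mask = 0
Host part size = 2^7 - 1 = 127
Broadcast last octet = 0 OR 127 = 127

127


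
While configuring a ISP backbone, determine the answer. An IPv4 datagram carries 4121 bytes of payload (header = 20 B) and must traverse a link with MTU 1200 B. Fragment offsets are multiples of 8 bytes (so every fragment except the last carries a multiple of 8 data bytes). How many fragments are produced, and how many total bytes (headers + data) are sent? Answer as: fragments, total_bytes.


Max data per non-final fragment = floor((MTU - header)/8)*8 = floor((1200 - 20)/8)*8 = floor(1180/8)*8 = 1176 B
Final fragment needs no 8-byte alignment: it can carry up to MTU - header = 1180 B
Non-final fragments needed = ceil((payload - 1180) / 1176) = ceil(2941/1176) = ceil(2.5009) = 3
Number of fragments = 3 + 1 = 4
Fragment sizes (data): 3 * 1176 B + 593 B (last, 593 <= 1180 OK)
Total bytes sent = payload + n_frags * header = 4121 + 4*20 = 4121 + 80 = 4201 B

4, 4201


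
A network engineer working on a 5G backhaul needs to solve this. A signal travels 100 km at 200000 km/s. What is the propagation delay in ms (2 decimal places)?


Given: distance = 100 km, speed = 200000 km/s
Delay = distance / speed = 100 / 200000 seconds
Delay in ms = 100 * 1000 / 200000
Delay = 0.5000 ms
Rounded to 2 dp = 0.50 ms

0.50


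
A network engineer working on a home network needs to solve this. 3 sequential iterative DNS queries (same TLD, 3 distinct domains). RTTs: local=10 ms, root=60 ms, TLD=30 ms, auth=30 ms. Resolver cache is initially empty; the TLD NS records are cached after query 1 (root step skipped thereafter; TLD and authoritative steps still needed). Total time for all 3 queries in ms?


Lookup 1 (cold cache): local + root + TLD + auth = 10 + 60 + 30 + 30 = 130 ms
Lookups 2..3 (TLD NS cached -> skip root; new domain -> still ask TLD and auth): local + TLD + auth = 10 + 30 + 30 = 70 ms each
Remaining 2 lookups: 2 * 70 = 140 ms
Total = 130 + 140 = 270 ms

270


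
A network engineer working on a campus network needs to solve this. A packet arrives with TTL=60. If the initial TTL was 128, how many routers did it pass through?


Given: initial TTL = 128, received TTL = 60
Hops = initial TTL - received TTL
Hops = 128 - 60 = 68

68


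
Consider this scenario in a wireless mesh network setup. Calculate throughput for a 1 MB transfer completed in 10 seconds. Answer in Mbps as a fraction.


Given: file = 1 MB, time = 10 s
File in Mb = 1 * 8 = 8 Mb
Throughput = 8 / 10 Mbps
Throughput = 4/5 Mbps

4/5


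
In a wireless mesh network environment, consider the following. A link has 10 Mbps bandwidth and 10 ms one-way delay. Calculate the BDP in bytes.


Given: bandwidth = 10 Mbps, delay = 10 ms
BDP in bits = 10 * 10^6 * 10 / 1000
BDP in bits = 100000
BDP in bytes = 100000 / 8 = 12500

12500


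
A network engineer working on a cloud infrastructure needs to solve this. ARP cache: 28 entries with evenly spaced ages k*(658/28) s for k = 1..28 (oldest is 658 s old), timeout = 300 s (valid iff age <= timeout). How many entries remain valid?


Ages are k * 658/28 s for k = 1..28 (spacing = 23.5000 s).
Entry k is valid iff k * 658/28 <= 300 iff k <= 28 * 300 / 658 = 12.7660
n_valid = floor(12.7660) = 12
(n_stale = 28 - 12 = 16)

12


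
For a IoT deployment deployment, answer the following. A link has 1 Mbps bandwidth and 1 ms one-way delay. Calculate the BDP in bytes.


Given: bandwidth = 1 Mbps, delay = 1 ms
BDP in bits = 1 * 10^6 * 1 / 1000
BDP in bits = 1000
BDP in bytes = 1000 / 8 = 125

125


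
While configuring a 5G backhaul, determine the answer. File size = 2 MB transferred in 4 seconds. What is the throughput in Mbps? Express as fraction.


Given: file = 2 MB, time = 4 s
File in Mb = 2 * 8 = 16 Mb
Throughput = 16 / 4 Mbps
Throughput = 4 Mbps

4


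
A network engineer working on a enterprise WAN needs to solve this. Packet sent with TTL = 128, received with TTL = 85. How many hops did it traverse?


Given: initial TTL = 128, received TTL = 85
Hops = initial TTL - received TTL
Hops = 128 - 85 = 43

43


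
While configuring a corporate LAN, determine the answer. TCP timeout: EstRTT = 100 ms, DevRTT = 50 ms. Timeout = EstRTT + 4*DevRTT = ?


Given: EstRTT = 100 ms, DevRTT = 50 ms
Timeout = EstRTT + 4 * DevRTT
4 * DevRTT = 4 * 50 = 200
Timeout = 100 + 200 = 300 ms

300


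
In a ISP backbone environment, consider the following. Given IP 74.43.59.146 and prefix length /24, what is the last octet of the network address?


Given: IP = 74.43.59.146, prefix = /24
Subnet mask = 255.255.255.0
Last octet of IP: 146
Last octet of mask: 0
Network last octet = 146 AND 0 = 0

0
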